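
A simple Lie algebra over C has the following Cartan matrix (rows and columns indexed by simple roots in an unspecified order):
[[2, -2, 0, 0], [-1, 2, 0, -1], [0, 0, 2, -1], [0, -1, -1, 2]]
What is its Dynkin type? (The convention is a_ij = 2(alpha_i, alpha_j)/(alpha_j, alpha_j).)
C_4 (sp(8))

The matrix has rank 4 with 2's on the diagonal. Reading the off-diagonal entries as Dynkin edges (a single edge where a_ij = a_ji = -1; a double or triple edge where a_ij * a_ji = 2 or 3), the diagram is a chain of 4 nodes with a double edge at one end; the terminal node there is the unique long simple root (C_4). One simple-root ordering that puts it in standard form is (alpha_3, alpha_4, alpha_2, alpha_1). So the algebra is type C_4, i.e. sp(8).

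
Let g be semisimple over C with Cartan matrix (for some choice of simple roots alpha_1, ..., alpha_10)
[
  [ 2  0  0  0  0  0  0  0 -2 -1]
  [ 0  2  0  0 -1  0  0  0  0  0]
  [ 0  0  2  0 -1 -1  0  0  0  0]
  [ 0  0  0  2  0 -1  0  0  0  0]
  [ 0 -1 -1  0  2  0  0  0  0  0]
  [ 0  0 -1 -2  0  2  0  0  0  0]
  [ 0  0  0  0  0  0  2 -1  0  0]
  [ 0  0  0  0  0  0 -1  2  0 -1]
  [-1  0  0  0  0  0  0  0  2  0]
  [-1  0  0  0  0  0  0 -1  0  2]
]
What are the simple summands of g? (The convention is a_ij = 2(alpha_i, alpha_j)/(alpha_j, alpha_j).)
B5 + B5

The diagram associated to this matrix has two connected components: the simple roots {alpha_1, alpha_7, alpha_8, alpha_9, alpha_10} form a chain of 5 nodes with a double edge at one end; the terminal node there is the unique short simple root (B_5), and {alpha_2, alpha_3, alpha_4, alpha_5, alpha_6} form a chain of 5 nodes with a double edge at one end; the terminal node there is the unique short simple root (B_5). A semisimple Lie algebra decomposes uniquely as the direct sum of simple ideals, one per connected component of its Dynkin diagram, so g ≅ B_5 ⊕ B_5 (dimension 55 + 55 = 110).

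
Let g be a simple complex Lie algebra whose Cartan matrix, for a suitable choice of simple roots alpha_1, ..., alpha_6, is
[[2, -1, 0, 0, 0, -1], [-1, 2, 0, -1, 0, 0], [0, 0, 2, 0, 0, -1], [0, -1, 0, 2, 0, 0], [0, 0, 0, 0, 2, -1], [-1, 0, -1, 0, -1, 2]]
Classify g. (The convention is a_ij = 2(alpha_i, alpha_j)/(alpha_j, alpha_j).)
The matrix has rank 6 with 2's on the diagonal. Reading the off-diagonal entries as Dynkin edges (a single edge where a_ij = a_ji = -1; a double or triple edge where a_ij * a_ji = 2 or 3), the diagram is a chain of 4 nodes with a fork of two nodes at one end (D_6). One simple-root ordering that puts it in standard form is (alpha_4, alpha_2, alpha_1, alpha_6, alpha_3, alpha_5). So the algebra is type D_6, i.e. so(12).

D_6 (so(12))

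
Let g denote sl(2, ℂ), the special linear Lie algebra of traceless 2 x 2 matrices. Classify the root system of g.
This is sl(2), which has dimension 2^2 - 1 = 3 and rank 2 - 1 = 1 (a Cartan subalgebra is the diagonal traceless matrices). In the classification of classical Lie algebras, the special linear algebra sl(n+1) has type A_n; here n = 1, so the Dynkin diagram is a chain of 1 nodes with single edges (A_1). Hence the type is A_1.

A_1 (sl(2))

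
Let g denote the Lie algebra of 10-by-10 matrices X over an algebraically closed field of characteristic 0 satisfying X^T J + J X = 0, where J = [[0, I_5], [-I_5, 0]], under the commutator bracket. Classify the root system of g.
This is sp(10), which has dimension 10(10+1)/2 = 55 and rank 10/2 = 5. In the classification of classical Lie algebras, the symplectic algebra sp(2n) has type C_n; here n = 5, so the Dynkin diagram is a chain of 5 nodes with a double edge at one end; the terminal node there is the unique long simple root (C_5). Hence the type is C_5.

type C_5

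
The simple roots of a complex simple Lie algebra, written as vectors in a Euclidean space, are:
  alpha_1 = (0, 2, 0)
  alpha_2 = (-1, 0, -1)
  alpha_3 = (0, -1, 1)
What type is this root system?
Compute the Cartan integers a_ij = 2(alpha_i, alpha_j)/(alpha_j, alpha_j); the resulting 3x3 Cartan matrix is
[[2, 0, -2], [0, 2, -1], [-1, -1, 2]].
The roots have two lengths (squared-length ratio 2:1); the short ones are alpha_{2,3}. The associated Dynkin diagram is a chain of 3 nodes with a double edge at one end; the terminal node there is the unique long simple root (C_3), so the type is C_3 (the algebra sp(6)).

C3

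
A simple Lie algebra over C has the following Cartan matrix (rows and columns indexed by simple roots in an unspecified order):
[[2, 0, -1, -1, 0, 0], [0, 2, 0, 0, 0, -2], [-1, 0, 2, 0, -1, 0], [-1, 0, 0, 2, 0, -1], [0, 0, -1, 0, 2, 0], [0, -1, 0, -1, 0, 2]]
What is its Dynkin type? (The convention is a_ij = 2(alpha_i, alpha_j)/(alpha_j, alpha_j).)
The matrix has rank 6 with 2's on the diagonal. Reading the off-diagonal entries as Dynkin edges (a single edge where a_ij = a_ji = -1; a double or triple edge where a_ij * a_ji = 2 or 3), the diagram is a chain of 6 nodes with a double edge at one end; the terminal node there is the unique long simple root (C_6). One simple-root ordering that puts it in standard form is (alpha_5, alpha_3, alpha_1, alpha_4, alpha_6, alpha_2). So the algebra is type C_6, i.e. sp(12).

type C_6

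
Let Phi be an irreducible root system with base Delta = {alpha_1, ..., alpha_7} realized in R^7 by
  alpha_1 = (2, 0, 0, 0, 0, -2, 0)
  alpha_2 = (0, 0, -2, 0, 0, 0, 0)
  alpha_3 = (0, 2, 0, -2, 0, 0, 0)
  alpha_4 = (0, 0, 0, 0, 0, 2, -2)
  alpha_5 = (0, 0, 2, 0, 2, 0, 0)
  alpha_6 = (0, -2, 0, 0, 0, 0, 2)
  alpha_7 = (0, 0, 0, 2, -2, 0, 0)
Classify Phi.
Compute the Cartan integers a_ij = 2(alpha_i, alpha_j)/(alpha_j, alpha_j); the resulting 7x7 Cartan matrix is
[[2, 0, 0, -1, 0, 0, 0], [0, 2, 0, 0, -1, 0, 0], [0, 0, 2, 0, 0, -1, -1], [-1, 0, 0, 2, 0, -1, 0], [0, -2, 0, 0, 2, 0, -1], [0, 0, -1, -1, 0, 2, 0], [0, 0, -1, 0, -1, 0, 2]].
The roots have two lengths (squared-length ratio 2:1); the short ones are alpha_{2}. The associated Dynkin diagram is a chain of 7 nodes with a double edge at one end; the terminal node there is the unique short simple root (B_7), so the type is B_7 (the algebra so(15)).

type B_7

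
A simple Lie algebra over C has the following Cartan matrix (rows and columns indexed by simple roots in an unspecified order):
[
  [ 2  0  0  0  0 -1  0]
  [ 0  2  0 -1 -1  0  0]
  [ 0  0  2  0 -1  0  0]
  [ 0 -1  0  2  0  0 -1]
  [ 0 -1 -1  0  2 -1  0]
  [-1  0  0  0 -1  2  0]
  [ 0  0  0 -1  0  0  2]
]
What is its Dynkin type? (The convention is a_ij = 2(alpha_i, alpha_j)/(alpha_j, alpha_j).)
The matrix has rank 7 with 2's on the diagonal. Reading the off-diagonal entries as Dynkin edges (a single edge where a_ij = a_ji = -1; a double or triple edge where a_ij * a_ji = 2 or 3), the diagram is a chain of 6 nodes with one extra node attached to the third node from one end (E_7). One simple-root ordering that puts it in standard form is (alpha_1, alpha_3, alpha_6, alpha_5, alpha_2, alpha_4, alpha_7). So the algebra is type E_7.

type E_7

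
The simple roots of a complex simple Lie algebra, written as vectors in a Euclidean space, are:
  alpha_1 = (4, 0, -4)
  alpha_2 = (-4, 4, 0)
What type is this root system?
A2

Compute the Cartan integers a_ij = 2(alpha_i, alpha_j)/(alpha_j, alpha_j); the resulting 2x2 Cartan matrix is
[[2, -1], [-1, 2]].
All simple roots have the same length, so the diagram is simply laced. The associated Dynkin diagram is a chain of 2 nodes with single edges (A_2), so the type is A_2 (the algebra sl(3)).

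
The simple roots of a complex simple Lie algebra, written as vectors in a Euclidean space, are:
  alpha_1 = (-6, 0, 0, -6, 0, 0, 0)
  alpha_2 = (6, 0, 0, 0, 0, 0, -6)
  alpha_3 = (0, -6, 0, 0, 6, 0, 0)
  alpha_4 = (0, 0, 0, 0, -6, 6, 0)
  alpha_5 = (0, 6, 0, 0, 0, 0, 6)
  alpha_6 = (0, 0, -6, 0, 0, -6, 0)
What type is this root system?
Compute the Cartan integers a_ij = 2(alpha_i, alpha_j)/(alpha_j, alpha_j); the resulting 6x6 Cartan matrix is
[[2, -1, 0, 0, 0, 0], [-1, 2, 0, 0, -1, 0], [0, 0, 2, -1, -1, 0], [0, 0, -1, 2, 0, -1], [0, -1, -1, 0, 2, 0], [0, 0, 0, -1, 0, 2]].
All simple roots have the same length, so the diagram is simply laced. The associated Dynkin diagram is a chain of 6 nodes with single edges (A_6), so the type is A_6 (the algebra sl(7)).

A_6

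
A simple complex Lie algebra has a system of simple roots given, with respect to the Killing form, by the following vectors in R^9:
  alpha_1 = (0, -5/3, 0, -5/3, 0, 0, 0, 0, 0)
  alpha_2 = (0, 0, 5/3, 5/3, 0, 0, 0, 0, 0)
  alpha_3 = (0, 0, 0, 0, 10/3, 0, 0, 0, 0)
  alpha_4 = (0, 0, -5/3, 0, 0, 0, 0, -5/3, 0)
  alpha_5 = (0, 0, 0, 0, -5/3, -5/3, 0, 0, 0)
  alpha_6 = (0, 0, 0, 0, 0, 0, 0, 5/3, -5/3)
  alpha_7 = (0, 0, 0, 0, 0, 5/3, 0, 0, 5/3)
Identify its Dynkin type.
type C_7

Compute the Cartan integers a_ij = 2(alpha_i, alpha_j)/(alpha_j, alpha_j); the resulting 7x7 Cartan matrix is
[[2, -1, 0, 0, 0, 0, 0], [-1, 2, 0, -1, 0, 0, 0], [0, 0, 2, 0, -2, 0, 0], [0, -1, 0, 2, 0, -1, 0], [0, 0, -1, 0, 2, 0, -1], [0, 0, 0, -1, 0, 2, -1], [0, 0, 0, 0, -1, -1, 2]].
The roots have two lengths (squared-length ratio 2:1); the short ones are alpha_{1,2,4,5,6,7}. The associated Dynkin diagram is a chain of 7 nodes with a double edge at one end; the terminal node there is the unique long simple root (C_7), so the type is C_7 (the algebra sp(14)).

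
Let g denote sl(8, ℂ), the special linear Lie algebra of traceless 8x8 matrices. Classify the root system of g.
type A_7

This is sl(8), which has dimension 8^2 - 1 = 63 and rank 8 - 1 = 7 (a Cartan subalgebra is the diagonal traceless matrices). In the classification of classical Lie algebras, the special linear algebra sl(n+1) has type A_n; here n = 7, so the Dynkin diagram is a chain of 7 nodes with single edges (A_7). Hence the type is A_7.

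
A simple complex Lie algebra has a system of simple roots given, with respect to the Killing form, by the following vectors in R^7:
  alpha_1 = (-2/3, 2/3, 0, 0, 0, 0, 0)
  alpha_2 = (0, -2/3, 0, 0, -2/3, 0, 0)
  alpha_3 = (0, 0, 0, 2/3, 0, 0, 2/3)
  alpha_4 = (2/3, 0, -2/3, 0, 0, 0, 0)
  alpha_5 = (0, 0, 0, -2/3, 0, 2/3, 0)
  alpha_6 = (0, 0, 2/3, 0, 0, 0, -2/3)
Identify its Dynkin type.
A_6

Compute the Cartan integers a_ij = 2(alpha_i, alpha_j)/(alpha_j, alpha_j); the resulting 6x6 Cartan matrix is
[[2, -1, 0, -1, 0, 0], [-1, 2, 0, 0, 0, 0], [0, 0, 2, 0, -1, -1], [-1, 0, 0, 2, 0, -1], [0, 0, -1, 0, 2, 0], [0, 0, -1, -1, 0, 2]].
All simple roots have the same length, so the diagram is simply laced. The associated Dynkin diagram is a chain of 6 nodes with single edges (A_6), so the type is A_6 (the algebra sl(7)).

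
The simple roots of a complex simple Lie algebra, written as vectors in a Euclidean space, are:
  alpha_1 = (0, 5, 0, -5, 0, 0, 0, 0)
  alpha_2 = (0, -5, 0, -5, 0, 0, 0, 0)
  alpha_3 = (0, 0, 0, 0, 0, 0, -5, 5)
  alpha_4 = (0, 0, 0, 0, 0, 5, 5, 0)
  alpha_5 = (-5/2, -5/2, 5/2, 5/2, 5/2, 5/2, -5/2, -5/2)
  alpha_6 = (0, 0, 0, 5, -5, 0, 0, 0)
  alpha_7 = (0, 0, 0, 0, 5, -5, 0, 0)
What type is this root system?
E7

Compute the Cartan integers a_ij = 2(alpha_i, alpha_j)/(alpha_j, alpha_j); the resulting 7x7 Cartan matrix is
[[2, 0, 0, 0, -1, -1, 0], [0, 2, 0, 0, 0, -1, 0], [0, 0, 2, -1, 0, 0, 0], [0, 0, -1, 2, 0, 0, -1], [-1, 0, 0, 0, 2, 0, 0], [-1, -1, 0, 0, 0, 2, -1], [0, 0, 0, -1, 0, -1, 2]].
All simple roots have the same length, so the diagram is simply laced. The associated Dynkin diagram is a chain of 6 nodes with one extra node attached to the third node from one end (E_7), so the type is E_7.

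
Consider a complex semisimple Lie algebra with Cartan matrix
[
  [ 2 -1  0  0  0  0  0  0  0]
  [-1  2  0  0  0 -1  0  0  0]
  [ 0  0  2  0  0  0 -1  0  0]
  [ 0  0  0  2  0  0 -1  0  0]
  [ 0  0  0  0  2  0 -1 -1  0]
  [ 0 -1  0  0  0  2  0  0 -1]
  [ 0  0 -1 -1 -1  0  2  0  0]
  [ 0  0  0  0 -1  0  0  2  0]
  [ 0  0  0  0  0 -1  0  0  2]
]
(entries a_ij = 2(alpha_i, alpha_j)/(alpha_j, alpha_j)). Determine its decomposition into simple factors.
type A_4 ⊕ type D_5

The diagram associated to this matrix has two connected components: the simple roots {alpha_1, alpha_2, alpha_6, alpha_9} form a chain of 4 nodes with single edges (A_4), and {alpha_3, alpha_4, alpha_5, alpha_7, alpha_8} form a chain of 3 nodes with a fork of two nodes at one end (D_5). A semisimple Lie algebra decomposes uniquely as the direct sum of simple ideals, one per connected component of its Dynkin diagram, so g ≅ A_4 ⊕ D_5 (dimension 24 + 45 = 69).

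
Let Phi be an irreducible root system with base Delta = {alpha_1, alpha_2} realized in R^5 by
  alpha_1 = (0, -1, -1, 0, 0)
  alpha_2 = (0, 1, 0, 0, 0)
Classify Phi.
B_2 (so(5))

Compute the Cartan integers a_ij = 2(alpha_i, alpha_j)/(alpha_j, alpha_j); the resulting 2x2 Cartan matrix is
[[2, -2], [-1, 2]].
The roots have two lengths (squared-length ratio 2:1); the short ones are alpha_{2}. The associated Dynkin diagram is a chain of 2 nodes with a double edge at one end; the terminal node there is the unique short simple root (B_2), so the type is B_2 (the algebra so(5)).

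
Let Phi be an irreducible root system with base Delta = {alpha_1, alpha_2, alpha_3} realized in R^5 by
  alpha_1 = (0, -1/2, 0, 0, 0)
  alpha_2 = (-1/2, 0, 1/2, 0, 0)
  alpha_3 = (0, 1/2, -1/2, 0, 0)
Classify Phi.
Compute the Cartan integers a_ij = 2(alpha_i, alpha_j)/(alpha_j, alpha_j); the resulting 3x3 Cartan matrix is
[[2, 0, -1], [0, 2, -1], [-2, -1, 2]].
The roots have two lengths (squared-length ratio 2:1); the short ones are alpha_{1}. The associated Dynkin diagram is a chain of 3 nodes with a double edge at one end; the terminal node there is the unique short simple root (B_3), so the type is B_3 (the algebra so(7)).

B_3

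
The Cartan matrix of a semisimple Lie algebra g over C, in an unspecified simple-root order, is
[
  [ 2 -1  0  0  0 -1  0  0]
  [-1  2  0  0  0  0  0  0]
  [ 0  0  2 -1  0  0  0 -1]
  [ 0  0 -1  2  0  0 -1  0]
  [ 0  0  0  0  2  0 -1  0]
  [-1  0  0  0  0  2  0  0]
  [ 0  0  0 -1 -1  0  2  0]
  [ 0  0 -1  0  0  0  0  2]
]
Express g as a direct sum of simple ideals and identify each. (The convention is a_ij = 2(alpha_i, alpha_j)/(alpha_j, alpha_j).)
A_3 (sl(4)) ⊕ A_5 (sl(6))

The diagram associated to this matrix has two connected components: the simple roots {alpha_1, alpha_2, alpha_6} form a chain of 3 nodes with single edges (A_3), and {alpha_3, alpha_4, alpha_5, alpha_7, alpha_8} form a chain of 5 nodes with single edges (A_5). A semisimple Lie algebra decomposes uniquely as the direct sum of simple ideals, one per connected component of its Dynkin diagram, so g ≅ A_3 ⊕ A_5 (dimension 15 + 35 = 50).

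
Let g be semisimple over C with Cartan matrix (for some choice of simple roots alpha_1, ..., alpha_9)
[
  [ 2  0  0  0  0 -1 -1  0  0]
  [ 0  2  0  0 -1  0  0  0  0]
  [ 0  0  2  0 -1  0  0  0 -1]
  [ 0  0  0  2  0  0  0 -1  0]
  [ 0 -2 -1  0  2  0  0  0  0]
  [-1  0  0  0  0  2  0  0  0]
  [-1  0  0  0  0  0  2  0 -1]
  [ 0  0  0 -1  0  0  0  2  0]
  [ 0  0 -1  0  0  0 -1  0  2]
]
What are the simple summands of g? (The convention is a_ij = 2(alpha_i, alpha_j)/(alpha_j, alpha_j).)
A_2 (sl(3)) ⊕ B_7 (so(15))

The diagram associated to this matrix has two connected components: the simple roots {alpha_4, alpha_8} form a chain of 2 nodes with single edges (A_2), and {alpha_1, alpha_2, alpha_3, alpha_5, alpha_6, alpha_7, alpha_9} form a chain of 7 nodes with a double edge at one end; the terminal node there is the unique short simple root (B_7). A semisimple Lie algebra decomposes uniquely as the direct sum of simple ideals, one per connected component of its Dynkin diagram, so g ≅ A_2 ⊕ B_7 (dimension 8 + 105 = 113).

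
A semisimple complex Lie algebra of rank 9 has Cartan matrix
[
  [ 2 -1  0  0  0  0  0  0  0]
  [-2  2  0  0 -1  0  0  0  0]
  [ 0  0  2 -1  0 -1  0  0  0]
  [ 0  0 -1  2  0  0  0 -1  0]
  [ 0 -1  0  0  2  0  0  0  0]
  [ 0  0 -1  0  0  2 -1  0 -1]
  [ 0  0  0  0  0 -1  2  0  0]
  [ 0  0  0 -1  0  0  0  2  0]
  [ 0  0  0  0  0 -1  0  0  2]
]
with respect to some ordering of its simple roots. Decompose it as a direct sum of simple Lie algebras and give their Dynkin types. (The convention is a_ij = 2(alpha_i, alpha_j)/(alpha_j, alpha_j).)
The diagram associated to this matrix has two connected components: the simple roots {alpha_1, alpha_2, alpha_5} form a chain of 3 nodes with a double edge at one end; the terminal node there is the unique short simple root (B_3), and {alpha_3, alpha_4, alpha_6, alpha_7, alpha_8, alpha_9} form a chain of 4 nodes with a fork of two nodes at one end (D_6). A semisimple Lie algebra decomposes uniquely as the direct sum of simple ideals, one per connected component of its Dynkin diagram, so g ≅ B_3 ⊕ D_6 (dimension 21 + 66 = 87).

type B_3 + type D_6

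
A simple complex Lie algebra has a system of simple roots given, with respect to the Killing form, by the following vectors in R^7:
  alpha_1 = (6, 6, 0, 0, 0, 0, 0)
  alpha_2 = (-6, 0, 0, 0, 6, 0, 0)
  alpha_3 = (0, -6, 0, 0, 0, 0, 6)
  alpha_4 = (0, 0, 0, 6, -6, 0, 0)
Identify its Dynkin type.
A4

Compute the Cartan integers a_ij = 2(alpha_i, alpha_j)/(alpha_j, alpha_j); the resulting 4x4 Cartan matrix is
[[2, -1, -1, 0], [-1, 2, 0, -1], [-1, 0, 2, 0], [0, -1, 0, 2]].
All simple roots have the same length, so the diagram is simply laced. The associated Dynkin diagram is a chain of 4 nodes with single edges (A_4), so the type is A_4 (the algebra sl(5)).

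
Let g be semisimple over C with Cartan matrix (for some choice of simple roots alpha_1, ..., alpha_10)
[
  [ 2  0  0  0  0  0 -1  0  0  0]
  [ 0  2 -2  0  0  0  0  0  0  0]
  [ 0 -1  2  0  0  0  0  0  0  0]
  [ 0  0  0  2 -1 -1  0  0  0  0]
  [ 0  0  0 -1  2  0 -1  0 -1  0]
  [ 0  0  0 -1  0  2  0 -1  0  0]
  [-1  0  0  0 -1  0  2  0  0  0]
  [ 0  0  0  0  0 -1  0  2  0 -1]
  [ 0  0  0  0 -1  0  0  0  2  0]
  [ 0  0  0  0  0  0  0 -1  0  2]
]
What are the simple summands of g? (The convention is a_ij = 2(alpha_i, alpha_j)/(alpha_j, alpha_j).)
B2 + E8

The diagram associated to this matrix has two connected components: the simple roots {alpha_2, alpha_3} form a chain of 2 nodes with a double edge at one end; the terminal node there is the unique short simple root (B_2), and {alpha_1, alpha_4, alpha_5, alpha_6, alpha_7, alpha_8, alpha_9, alpha_10} form a chain of 7 nodes with one extra node attached to the third node from one end (E_8). A semisimple Lie algebra decomposes uniquely as the direct sum of simple ideals, one per connected component of its Dynkin diagram, so g ≅ B_2 ⊕ E_8 (dimension 10 + 248 = 258).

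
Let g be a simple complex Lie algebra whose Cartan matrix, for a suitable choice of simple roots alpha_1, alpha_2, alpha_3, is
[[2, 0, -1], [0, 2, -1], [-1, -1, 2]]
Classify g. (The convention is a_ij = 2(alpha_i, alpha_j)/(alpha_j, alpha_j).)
The matrix has rank 3 with 2's on the diagonal. Reading the off-diagonal entries as Dynkin edges (a single edge where a_ij = a_ji = -1; a double or triple edge where a_ij * a_ji = 2 or 3), the diagram is a chain of 3 nodes with single edges (A_3). One simple-root ordering that puts it in standard form is (alpha_2, alpha_3, alpha_1). So the algebra is type A_3, i.e. sl(4).

A3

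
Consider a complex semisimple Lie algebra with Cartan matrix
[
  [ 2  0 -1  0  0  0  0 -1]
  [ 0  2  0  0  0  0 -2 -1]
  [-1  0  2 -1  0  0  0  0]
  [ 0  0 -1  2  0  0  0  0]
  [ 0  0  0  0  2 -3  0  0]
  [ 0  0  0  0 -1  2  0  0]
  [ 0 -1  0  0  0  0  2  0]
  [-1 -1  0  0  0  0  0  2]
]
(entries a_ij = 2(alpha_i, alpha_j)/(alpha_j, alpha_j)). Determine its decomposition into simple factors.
B_6 + G_2

The diagram associated to this matrix has two connected components: the simple roots {alpha_1, alpha_2, alpha_3, alpha_4, alpha_7, alpha_8} form a chain of 6 nodes with a double edge at one end; the terminal node there is the unique short simple root (B_6), and {alpha_5, alpha_6} form two nodes joined by a triple edge (G_2). A semisimple Lie algebra decomposes uniquely as the direct sum of simple ideals, one per connected component of its Dynkin diagram, so g ≅ B_6 ⊕ G_2 (dimension 78 + 14 = 92).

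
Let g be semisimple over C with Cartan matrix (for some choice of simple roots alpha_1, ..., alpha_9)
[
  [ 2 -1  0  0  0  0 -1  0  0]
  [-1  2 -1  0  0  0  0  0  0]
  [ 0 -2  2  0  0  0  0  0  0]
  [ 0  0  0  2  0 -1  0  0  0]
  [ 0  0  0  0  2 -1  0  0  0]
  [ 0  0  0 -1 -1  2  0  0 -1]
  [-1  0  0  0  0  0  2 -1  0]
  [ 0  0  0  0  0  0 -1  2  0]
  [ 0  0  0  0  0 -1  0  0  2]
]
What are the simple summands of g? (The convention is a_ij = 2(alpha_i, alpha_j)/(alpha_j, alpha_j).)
C_5 (sp(10)) ⊕ D_4 (so(8))

The diagram associated to this matrix has two connected components: the simple roots {alpha_1, alpha_2, alpha_3, alpha_7, alpha_8} form a chain of 5 nodes with a double edge at one end; the terminal node there is the unique long simple root (C_5), and {alpha_4, alpha_5, alpha_6, alpha_9} form a chain of 2 nodes with a fork of two nodes at one end (D_4). A semisimple Lie algebra decomposes uniquely as the direct sum of simple ideals, one per connected component of its Dynkin diagram, so g ≅ C_5 ⊕ D_4 (dimension 55 + 28 = 83).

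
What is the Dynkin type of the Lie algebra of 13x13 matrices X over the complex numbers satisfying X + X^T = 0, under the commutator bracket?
This is so(13) with 13 odd, which has dimension 13(13-1)/2 = 78 and rank (13-1)/2 = 6. In the classification of classical Lie algebras, the orthogonal algebra so(2n+1) in an odd number of variables has type B_n; here n = 6, so the Dynkin diagram is a chain of 6 nodes with a double edge at one end; the terminal node there is the unique short simple root (B_6). Hence the type is B_6.

B6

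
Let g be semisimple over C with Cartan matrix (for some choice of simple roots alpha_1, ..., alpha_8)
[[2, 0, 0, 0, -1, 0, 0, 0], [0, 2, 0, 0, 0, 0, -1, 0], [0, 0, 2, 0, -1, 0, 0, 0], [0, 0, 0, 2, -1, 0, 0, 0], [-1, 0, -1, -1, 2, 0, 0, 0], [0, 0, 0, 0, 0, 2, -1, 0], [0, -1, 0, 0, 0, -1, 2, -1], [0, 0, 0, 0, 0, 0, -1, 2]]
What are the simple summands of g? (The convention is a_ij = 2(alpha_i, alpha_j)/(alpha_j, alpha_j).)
type D_4 + type D_4

The diagram associated to this matrix has two connected components: the simple roots {alpha_2, alpha_6, alpha_7, alpha_8} form a chain of 2 nodes with a fork of two nodes at one end (D_4), and {alpha_1, alpha_3, alpha_4, alpha_5} form a chain of 2 nodes with a fork of two nodes at one end (D_4). A semisimple Lie algebra decomposes uniquely as the direct sum of simple ideals, one per connected component of its Dynkin diagram, so g ≅ D_4 ⊕ D_4 (dimension 28 + 28 = 56).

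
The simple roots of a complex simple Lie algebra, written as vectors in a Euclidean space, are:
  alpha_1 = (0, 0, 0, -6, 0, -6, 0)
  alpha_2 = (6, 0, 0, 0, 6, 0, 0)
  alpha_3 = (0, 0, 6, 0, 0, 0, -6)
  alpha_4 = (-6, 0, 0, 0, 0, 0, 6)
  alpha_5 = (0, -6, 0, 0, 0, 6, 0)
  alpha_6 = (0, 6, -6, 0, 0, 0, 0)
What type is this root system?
Compute the Cartan integers a_ij = 2(alpha_i, alpha_j)/(alpha_j, alpha_j); the resulting 6x6 Cartan matrix is
[[2, 0, 0, 0, -1, 0], [0, 2, 0, -1, 0, 0], [0, 0, 2, -1, 0, -1], [0, -1, -1, 2, 0, 0], [-1, 0, 0, 0, 2, -1], [0, 0, -1, 0, -1, 2]].
All simple roots have the same length, so the diagram is simply laced. The associated Dynkin diagram is a chain of 6 nodes with single edges (A_6), so the type is A_6 (the algebra sl(7)).

type A_6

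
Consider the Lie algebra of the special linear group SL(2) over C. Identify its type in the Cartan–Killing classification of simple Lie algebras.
A1

This is sl(2), which has dimension 2^2 - 1 = 3 and rank 2 - 1 = 1 (a Cartan subalgebra is the diagonal traceless matrices). In the classification of classical Lie algebras, the special linear algebra sl(n+1) has type A_n; here n = 1, so the Dynkin diagram is a chain of 1 nodes with single edges (A_1). Hence the type is A_1.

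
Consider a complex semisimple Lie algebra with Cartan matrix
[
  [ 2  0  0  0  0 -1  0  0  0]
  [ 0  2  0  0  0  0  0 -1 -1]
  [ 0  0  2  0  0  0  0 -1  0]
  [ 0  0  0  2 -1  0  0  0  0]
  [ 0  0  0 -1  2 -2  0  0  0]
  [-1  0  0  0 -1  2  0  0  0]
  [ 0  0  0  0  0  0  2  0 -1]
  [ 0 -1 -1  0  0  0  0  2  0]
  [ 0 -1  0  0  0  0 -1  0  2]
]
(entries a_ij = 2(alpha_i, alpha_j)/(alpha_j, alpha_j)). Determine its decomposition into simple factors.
type A_5 + type F_4

The diagram associated to this matrix has two connected components: the simple roots {alpha_2, alpha_3, alpha_7, alpha_8, alpha_9} form a chain of 5 nodes with single edges (A_5), and {alpha_1, alpha_4, alpha_5, alpha_6} form a chain of 4 nodes with a double edge between the middle two (F_4). A semisimple Lie algebra decomposes uniquely as the direct sum of simple ideals, one per connected component of its Dynkin diagram, so g ≅ A_5 ⊕ F_4 (dimension 35 + 52 = 87).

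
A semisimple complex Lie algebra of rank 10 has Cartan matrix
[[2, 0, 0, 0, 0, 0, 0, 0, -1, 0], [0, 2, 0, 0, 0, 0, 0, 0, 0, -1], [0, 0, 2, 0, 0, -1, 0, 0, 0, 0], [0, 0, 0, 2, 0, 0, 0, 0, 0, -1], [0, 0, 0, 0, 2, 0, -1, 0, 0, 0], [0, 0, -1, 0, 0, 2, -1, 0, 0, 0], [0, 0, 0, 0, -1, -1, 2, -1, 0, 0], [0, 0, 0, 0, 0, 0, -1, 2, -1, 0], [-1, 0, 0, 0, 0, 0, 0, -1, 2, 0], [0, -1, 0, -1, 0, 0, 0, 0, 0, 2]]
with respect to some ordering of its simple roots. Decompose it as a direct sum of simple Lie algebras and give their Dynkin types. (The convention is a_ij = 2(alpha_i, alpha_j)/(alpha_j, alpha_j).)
type A_3 ⊕ type E_7

The diagram associated to this matrix has two connected components: the simple roots {alpha_2, alpha_4, alpha_10} form a chain of 3 nodes with single edges (A_3), and {alpha_1, alpha_3, alpha_5, alpha_6, alpha_7, alpha_8, alpha_9} form a chain of 6 nodes with one extra node attached to the third node from one end (E_7). A semisimple Lie algebra decomposes uniquely as the direct sum of simple ideals, one per connected component of its Dynkin diagram, so g ≅ A_3 ⊕ E_7 (dimension 15 + 133 = 148).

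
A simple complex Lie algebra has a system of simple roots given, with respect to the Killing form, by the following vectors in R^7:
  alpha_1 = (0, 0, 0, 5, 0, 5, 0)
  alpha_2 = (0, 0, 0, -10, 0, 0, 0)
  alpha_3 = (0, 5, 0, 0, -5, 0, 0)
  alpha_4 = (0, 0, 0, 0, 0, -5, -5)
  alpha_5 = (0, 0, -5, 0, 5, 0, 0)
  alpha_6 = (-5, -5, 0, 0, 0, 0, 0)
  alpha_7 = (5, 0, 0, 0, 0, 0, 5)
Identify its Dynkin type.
C_7 (sp(14))

Compute the Cartan integers a_ij = 2(alpha_i, alpha_j)/(alpha_j, alpha_j); the resulting 7x7 Cartan matrix is
[[2, -1, 0, -1, 0, 0, 0], [-2, 2, 0, 0, 0, 0, 0], [0, 0, 2, 0, -1, -1, 0], [-1, 0, 0, 2, 0, 0, -1], [0, 0, -1, 0, 2, 0, 0], [0, 0, -1, 0, 0, 2, -1], [0, 0, 0, -1, 0, -1, 2]].
The roots have two lengths (squared-length ratio 2:1); the short ones are alpha_{1,3,4,5,6,7}. The associated Dynkin diagram is a chain of 7 nodes with a double edge at one end; the terminal node there is the unique long simple root (C_7), so the type is C_7 (the algebra sp(14)).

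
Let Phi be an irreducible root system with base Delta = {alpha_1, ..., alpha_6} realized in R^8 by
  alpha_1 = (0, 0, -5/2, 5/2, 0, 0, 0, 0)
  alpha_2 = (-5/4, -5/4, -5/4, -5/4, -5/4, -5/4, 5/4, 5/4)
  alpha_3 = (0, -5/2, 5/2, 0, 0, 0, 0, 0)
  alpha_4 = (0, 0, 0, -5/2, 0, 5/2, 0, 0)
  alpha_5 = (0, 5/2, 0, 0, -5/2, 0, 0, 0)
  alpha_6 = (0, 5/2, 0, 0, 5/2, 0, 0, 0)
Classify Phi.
Compute the Cartan integers a_ij = 2(alpha_i, alpha_j)/(alpha_j, alpha_j); the resulting 6x6 Cartan matrix is
[[2, 0, -1, -1, 0, 0], [0, 2, 0, 0, 0, -1], [-1, 0, 2, 0, -1, -1], [-1, 0, 0, 2, 0, 0], [0, 0, -1, 0, 2, 0], [0, -1, -1, 0, 0, 2]].
All simple roots have the same length, so the diagram is simply laced. The associated Dynkin diagram is a chain of 5 nodes with one extra node attached to the third node from one end (E_6), so the type is E_6.

E_6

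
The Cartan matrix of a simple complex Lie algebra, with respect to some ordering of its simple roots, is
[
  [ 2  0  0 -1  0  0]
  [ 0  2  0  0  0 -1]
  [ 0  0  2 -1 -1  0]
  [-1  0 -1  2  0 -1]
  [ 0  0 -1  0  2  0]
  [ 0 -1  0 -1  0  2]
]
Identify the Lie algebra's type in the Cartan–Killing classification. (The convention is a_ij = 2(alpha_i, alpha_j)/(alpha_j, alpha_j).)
The matrix has rank 6 with 2's on the diagonal. Reading the off-diagonal entries as Dynkin edges (a single edge where a_ij = a_ji = -1; a double or triple edge where a_ij * a_ji = 2 or 3), the diagram is a chain of 5 nodes with one extra node attached to the third node from one end (E_6). One simple-root ordering that puts it in standard form is (alpha_5, alpha_1, alpha_3, alpha_4, alpha_6, alpha_2). So the algebra is type E_6.

type E_6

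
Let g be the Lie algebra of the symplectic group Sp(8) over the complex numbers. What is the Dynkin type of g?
C4

This is sp(8), which has dimension 8(8+1)/2 = 36 and rank 8/2 = 4. In the classification of classical Lie algebras, the symplectic algebra sp(2n) has type C_n; here n = 4, so the Dynkin diagram is a chain of 4 nodes with a double edge at one end; the terminal node there is the unique long simple root (C_4). Hence the type is C_4.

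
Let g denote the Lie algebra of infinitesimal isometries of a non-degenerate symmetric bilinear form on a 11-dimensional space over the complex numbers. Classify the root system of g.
This is so(11) with 11 odd, which has dimension 11(11-1)/2 = 55 and rank (11-1)/2 = 5. In the classification of classical Lie algebras, the orthogonal algebra so(2n+1) in an odd number of variables has type B_n; here n = 5, so the Dynkin diagram is a chain of 5 nodes with a double edge at one end; the terminal node there is the unique short simple root (B_5). Hence the type is B_5.

B5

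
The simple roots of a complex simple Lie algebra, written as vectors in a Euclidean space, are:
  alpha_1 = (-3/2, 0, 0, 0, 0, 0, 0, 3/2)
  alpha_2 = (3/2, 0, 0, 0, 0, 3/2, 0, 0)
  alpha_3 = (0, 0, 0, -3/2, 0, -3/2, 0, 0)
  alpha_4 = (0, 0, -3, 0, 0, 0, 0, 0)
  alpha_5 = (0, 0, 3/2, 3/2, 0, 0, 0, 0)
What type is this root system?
Compute the Cartan integers a_ij = 2(alpha_i, alpha_j)/(alpha_j, alpha_j); the resulting 5x5 Cartan matrix is
[[2, -1, 0, 0, 0], [-1, 2, -1, 0, 0], [0, -1, 2, 0, -1], [0, 0, 0, 2, -2], [0, 0, -1, -1, 2]].
The roots have two lengths (squared-length ratio 2:1); the short ones are alpha_{1,2,3,5}. The associated Dynkin diagram is a chain of 5 nodes with a double edge at one end; the terminal node there is the unique long simple root (C_5), so the type is C_5 (the algebra sp(10)).

C_5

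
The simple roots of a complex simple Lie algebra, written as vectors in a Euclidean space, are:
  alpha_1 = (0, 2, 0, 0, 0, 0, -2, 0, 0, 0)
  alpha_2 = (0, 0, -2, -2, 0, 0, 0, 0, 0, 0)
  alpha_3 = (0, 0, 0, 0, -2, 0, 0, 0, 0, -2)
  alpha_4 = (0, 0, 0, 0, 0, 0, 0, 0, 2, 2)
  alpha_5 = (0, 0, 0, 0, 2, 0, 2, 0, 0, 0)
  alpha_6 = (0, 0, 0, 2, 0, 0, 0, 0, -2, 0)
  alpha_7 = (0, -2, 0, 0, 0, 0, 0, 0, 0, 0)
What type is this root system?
type B_7

Compute the Cartan integers a_ij = 2(alpha_i, alpha_j)/(alpha_j, alpha_j); the resulting 7x7 Cartan matrix is
[[2, 0, 0, 0, -1, 0, -2], [0, 2, 0, 0, 0, -1, 0], [0, 0, 2, -1, -1, 0, 0], [0, 0, -1, 2, 0, -1, 0], [-1, 0, -1, 0, 2, 0, 0], [0, -1, 0, -1, 0, 2, 0], [-1, 0, 0, 0, 0, 0, 2]].
The roots have two lengths (squared-length ratio 2:1); the short ones are alpha_{7}. The associated Dynkin diagram is a chain of 7 nodes with a double edge at one end; the terminal node there is the unique short simple root (B_7), so the type is B_7 (the algebra so(15)).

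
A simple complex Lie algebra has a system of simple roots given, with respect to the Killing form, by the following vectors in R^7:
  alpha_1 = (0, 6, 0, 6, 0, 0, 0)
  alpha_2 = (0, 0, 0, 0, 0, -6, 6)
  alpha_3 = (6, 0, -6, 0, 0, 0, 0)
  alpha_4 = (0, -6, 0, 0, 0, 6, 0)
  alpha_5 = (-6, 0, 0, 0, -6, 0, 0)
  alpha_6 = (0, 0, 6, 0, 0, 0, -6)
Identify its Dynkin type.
type A_6

Compute the Cartan integers a_ij = 2(alpha_i, alpha_j)/(alpha_j, alpha_j); the resulting 6x6 Cartan matrix is
[[2, 0, 0, -1, 0, 0], [0, 2, 0, -1, 0, -1], [0, 0, 2, 0, -1, -1], [-1, -1, 0, 2, 0, 0], [0, 0, -1, 0, 2, 0], [0, -1, -1, 0, 0, 2]].
All simple roots have the same length, so the diagram is simply laced. The associated Dynkin diagram is a chain of 6 nodes with single edges (A_6), so the type is A_6 (the algebra sl(7)).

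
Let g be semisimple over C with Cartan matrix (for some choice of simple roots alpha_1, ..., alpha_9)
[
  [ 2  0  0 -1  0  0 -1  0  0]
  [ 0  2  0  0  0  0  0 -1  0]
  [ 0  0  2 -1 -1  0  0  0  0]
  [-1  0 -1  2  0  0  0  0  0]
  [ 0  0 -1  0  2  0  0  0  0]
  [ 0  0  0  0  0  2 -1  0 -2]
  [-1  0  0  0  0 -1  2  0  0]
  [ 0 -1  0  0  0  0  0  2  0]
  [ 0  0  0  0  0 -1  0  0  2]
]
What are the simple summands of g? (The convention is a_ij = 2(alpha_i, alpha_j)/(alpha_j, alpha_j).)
The diagram associated to this matrix has two connected components: the simple roots {alpha_2, alpha_8} form a chain of 2 nodes with single edges (A_2), and {alpha_1, alpha_3, alpha_4, alpha_5, alpha_6, alpha_7, alpha_9} form a chain of 7 nodes with a double edge at one end; the terminal node there is the unique short simple root (B_7). A semisimple Lie algebra decomposes uniquely as the direct sum of simple ideals, one per connected component of its Dynkin diagram, so g ≅ A_2 ⊕ B_7 (dimension 8 + 105 = 113).

A2 + B7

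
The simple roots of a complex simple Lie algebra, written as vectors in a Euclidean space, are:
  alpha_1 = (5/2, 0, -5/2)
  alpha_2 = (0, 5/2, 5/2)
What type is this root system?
A_2 (sl(3))

Compute the Cartan integers a_ij = 2(alpha_i, alpha_j)/(alpha_j, alpha_j); the resulting 2x2 Cartan matrix is
[[2, -1], [-1, 2]].
All simple roots have the same length, so the diagram is simply laced. The associated Dynkin diagram is a chain of 2 nodes with single edges (A_2), so the type is A_2 (the algebra sl(3)).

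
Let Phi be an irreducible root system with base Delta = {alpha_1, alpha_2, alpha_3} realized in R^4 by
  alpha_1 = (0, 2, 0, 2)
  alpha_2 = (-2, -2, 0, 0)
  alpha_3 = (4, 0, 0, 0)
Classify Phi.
C_3 (sp(6))

Compute the Cartan integers a_ij = 2(alpha_i, alpha_j)/(alpha_j, alpha_j); the resulting 3x3 Cartan matrix is
[[2, -1, 0], [-1, 2, -1], [0, -2, 2]].
The roots have two lengths (squared-length ratio 2:1); the short ones are alpha_{1,2}. The associated Dynkin diagram is a chain of 3 nodes with a double edge at one end; the terminal node there is the unique long simple root (C_3), so the type is C_3 (the algebra sp(6)).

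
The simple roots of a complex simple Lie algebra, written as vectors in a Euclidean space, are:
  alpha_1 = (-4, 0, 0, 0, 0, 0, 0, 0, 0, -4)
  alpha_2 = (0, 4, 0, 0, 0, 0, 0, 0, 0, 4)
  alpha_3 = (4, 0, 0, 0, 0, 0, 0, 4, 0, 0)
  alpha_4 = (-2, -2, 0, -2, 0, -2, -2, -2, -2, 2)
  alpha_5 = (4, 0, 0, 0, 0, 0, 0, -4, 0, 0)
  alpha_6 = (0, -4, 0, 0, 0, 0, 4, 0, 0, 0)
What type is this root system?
E_6

Compute the Cartan integers a_ij = 2(alpha_i, alpha_j)/(alpha_j, alpha_j); the resulting 6x6 Cartan matrix is
[[2, -1, -1, 0, -1, 0], [-1, 2, 0, 0, 0, -1], [-1, 0, 2, -1, 0, 0], [0, 0, -1, 2, 0, 0], [-1, 0, 0, 0, 2, 0], [0, -1, 0, 0, 0, 2]].
All simple roots have the same length, so the diagram is simply laced. The associated Dynkin diagram is a chain of 5 nodes with one extra node attached to the third node from one end (E_6), so the type is E_6.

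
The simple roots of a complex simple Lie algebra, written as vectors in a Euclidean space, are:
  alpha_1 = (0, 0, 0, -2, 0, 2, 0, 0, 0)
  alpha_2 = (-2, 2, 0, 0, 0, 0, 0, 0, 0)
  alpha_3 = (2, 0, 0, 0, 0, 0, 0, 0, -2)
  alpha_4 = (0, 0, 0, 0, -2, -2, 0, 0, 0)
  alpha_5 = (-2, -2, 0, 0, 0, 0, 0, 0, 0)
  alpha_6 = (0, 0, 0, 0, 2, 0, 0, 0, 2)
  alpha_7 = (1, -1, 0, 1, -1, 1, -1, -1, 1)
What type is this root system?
E_7

Compute the Cartan integers a_ij = 2(alpha_i, alpha_j)/(alpha_j, alpha_j); the resulting 7x7 Cartan matrix is
[[2, 0, 0, -1, 0, 0, 0], [0, 2, -1, 0, 0, 0, -1], [0, -1, 2, 0, -1, -1, 0], [-1, 0, 0, 2, 0, -1, 0], [0, 0, -1, 0, 2, 0, 0], [0, 0, -1, -1, 0, 2, 0], [0, -1, 0, 0, 0, 0, 2]].
All simple roots have the same length, so the diagram is simply laced. The associated Dynkin diagram is a chain of 6 nodes with one extra node attached to the third node from one end (E_7), so the type is E_7.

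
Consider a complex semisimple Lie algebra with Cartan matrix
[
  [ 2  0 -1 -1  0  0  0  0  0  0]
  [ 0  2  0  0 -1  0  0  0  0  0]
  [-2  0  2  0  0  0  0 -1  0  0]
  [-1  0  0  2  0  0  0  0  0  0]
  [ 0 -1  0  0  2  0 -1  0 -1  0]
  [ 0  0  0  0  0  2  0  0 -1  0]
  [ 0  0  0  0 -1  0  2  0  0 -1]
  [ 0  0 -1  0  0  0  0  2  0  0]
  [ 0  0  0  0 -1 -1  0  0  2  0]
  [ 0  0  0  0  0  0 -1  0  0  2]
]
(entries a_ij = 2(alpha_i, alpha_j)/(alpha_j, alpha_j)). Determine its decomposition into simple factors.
The diagram associated to this matrix has two connected components: the simple roots {alpha_2, alpha_5, alpha_6, alpha_7, alpha_9, alpha_10} form a chain of 5 nodes with one extra node attached to the third node from one end (E_6), and {alpha_1, alpha_3, alpha_4, alpha_8} form a chain of 4 nodes with a double edge between the middle two (F_4). A semisimple Lie algebra decomposes uniquely as the direct sum of simple ideals, one per connected component of its Dynkin diagram, so g ≅ E_6 ⊕ F_4 (dimension 78 + 52 = 130).

E_6 + F_4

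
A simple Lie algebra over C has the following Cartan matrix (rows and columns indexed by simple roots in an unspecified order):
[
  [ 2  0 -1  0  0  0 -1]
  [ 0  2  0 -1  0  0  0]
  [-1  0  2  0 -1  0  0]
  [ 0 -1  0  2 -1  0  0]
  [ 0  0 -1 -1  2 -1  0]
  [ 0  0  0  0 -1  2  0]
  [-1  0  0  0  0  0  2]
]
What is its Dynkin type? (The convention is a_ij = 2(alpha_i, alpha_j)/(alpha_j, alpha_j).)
The matrix has rank 7 with 2's on the diagonal. Reading the off-diagonal entries as Dynkin edges (a single edge where a_ij = a_ji = -1; a double or triple edge where a_ij * a_ji = 2 or 3), the diagram is a chain of 6 nodes with one extra node attached to the third node from one end (E_7). One simple-root ordering that puts it in standard form is (alpha_2, alpha_6, alpha_4, alpha_5, alpha_3, alpha_1, alpha_7). So the algebra is type E_7.

E7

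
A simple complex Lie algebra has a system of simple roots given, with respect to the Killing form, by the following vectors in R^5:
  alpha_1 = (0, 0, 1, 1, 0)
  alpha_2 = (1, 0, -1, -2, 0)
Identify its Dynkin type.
Compute the Cartan integers a_ij = 2(alpha_i, alpha_j)/(alpha_j, alpha_j); the resulting 2x2 Cartan matrix is
[[2, -1], [-3, 2]].
The roots have two lengths (squared-length ratio 3:1); the short ones are alpha_{1}. The associated Dynkin diagram is two nodes joined by a triple edge (G_2), so the type is G_2.

G_2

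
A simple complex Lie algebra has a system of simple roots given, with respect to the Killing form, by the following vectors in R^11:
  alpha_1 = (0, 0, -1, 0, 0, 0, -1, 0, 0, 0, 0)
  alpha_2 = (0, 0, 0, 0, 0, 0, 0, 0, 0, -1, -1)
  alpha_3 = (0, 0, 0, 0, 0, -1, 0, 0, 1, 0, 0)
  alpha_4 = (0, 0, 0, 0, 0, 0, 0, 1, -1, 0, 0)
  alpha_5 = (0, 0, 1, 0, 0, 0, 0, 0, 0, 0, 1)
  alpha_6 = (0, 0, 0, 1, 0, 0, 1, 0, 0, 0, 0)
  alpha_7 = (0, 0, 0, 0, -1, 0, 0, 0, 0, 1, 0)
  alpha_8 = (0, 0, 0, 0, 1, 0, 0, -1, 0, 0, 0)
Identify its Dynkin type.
type A_8

Compute the Cartan integers a_ij = 2(alpha_i, alpha_j)/(alpha_j, alpha_j); the resulting 8x8 Cartan matrix is
[[2, 0, 0, 0, -1, -1, 0, 0], [0, 2, 0, 0, -1, 0, -1, 0], [0, 0, 2, -1, 0, 0, 0, 0], [0, 0, -1, 2, 0, 0, 0, -1], [-1, -1, 0, 0, 2, 0, 0, 0], [-1, 0, 0, 0, 0, 2, 0, 0], [0, -1, 0, 0, 0, 0, 2, -1], [0, 0, 0, -1, 0, 0, -1, 2]].
All simple roots have the same length, so the diagram is simply laced. The associated Dynkin diagram is a chain of 8 nodes with single edges (A_8), so the type is A_8 (the algebra sl(9)).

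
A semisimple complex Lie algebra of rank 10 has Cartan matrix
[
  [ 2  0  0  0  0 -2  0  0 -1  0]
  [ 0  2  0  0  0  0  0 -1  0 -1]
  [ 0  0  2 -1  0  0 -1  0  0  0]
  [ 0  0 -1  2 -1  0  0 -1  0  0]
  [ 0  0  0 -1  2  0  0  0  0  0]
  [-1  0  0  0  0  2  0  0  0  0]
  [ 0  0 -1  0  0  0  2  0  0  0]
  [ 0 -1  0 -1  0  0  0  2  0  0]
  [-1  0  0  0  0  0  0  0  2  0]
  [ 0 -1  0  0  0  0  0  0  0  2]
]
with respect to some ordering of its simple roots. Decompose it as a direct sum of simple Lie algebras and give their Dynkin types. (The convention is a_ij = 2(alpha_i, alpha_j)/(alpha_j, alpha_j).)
B_3 (so(7)) ⊕ E_7

The diagram associated to this matrix has two connected components: the simple roots {alpha_1, alpha_6, alpha_9} form a chain of 3 nodes with a double edge at one end; the terminal node there is the unique short simple root (B_3), and {alpha_2, alpha_3, alpha_4, alpha_5, alpha_7, alpha_8, alpha_10} form a chain of 6 nodes with one extra node attached to the third node from one end (E_7). A semisimple Lie algebra decomposes uniquely as the direct sum of simple ideals, one per connected component of its Dynkin diagram, so g ≅ B_3 ⊕ E_7 (dimension 21 + 133 = 154).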